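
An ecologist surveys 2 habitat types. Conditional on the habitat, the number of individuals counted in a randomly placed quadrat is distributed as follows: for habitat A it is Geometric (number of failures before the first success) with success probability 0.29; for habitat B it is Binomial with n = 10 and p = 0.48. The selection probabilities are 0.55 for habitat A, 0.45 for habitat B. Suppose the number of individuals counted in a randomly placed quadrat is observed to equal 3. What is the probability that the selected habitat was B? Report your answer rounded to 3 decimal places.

0.518

Likelihoods P(X=3 | ·): A: 0.103794; B: 0.136436.
Posterior ∝ prior × likelihood. Numerator for B: 0.45·0.136436 = 0.0613961.
Normalizing constant: 0.55·0.103794 + 0.45·0.136436 = 0.118483.
P(B | observation) = 0.0613961 / 0.118483 = 0.518185.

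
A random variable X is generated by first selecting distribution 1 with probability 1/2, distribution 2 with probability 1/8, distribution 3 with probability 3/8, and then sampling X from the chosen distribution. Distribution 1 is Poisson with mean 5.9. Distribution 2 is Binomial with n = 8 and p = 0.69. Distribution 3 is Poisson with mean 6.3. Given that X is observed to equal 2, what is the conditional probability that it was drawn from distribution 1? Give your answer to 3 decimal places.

0.612

Likelihoods P(X=2 | ·): 1: 0.04768; 2: 0.0118311; 3: 0.0364415.
Posterior ∝ prior × likelihood. Numerator for 1: 0.5·0.04768 = 0.02384.
Normalizing constant: 0.5·0.04768 + 0.125·0.0118311 + 0.375·0.0364415 = 0.0389845.
P(1 | observation) = 0.02384 / 0.0389845 = 0.611526.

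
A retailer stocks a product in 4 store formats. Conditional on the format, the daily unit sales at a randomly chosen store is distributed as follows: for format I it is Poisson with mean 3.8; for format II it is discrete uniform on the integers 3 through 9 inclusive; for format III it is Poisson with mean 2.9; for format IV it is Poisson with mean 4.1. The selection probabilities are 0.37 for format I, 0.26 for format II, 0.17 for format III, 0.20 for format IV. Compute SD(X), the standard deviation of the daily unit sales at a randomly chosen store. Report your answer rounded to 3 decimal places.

2.223

Per component, I: μ=3.8, E[X²]=18.24; II: μ=6, E[X²]=40; III: μ=2.9, E[X²]=11.31; IV: μ=4.1, E[X²]=20.91.
E[X] = 0.37·3.8 + 0.26·6 + 0.17·2.9 + 0.2·4.1 = 4.279.
E[X²] = 0.37·18.24 + 0.26·40 + 0.17·11.31 + 0.2·20.91 = 23.2535.
Var(X) = E[X²] − (E[X])² = 23.2535 − 18.3098 = 4.94366.
SD(X) = √4.94366 = 2.22343.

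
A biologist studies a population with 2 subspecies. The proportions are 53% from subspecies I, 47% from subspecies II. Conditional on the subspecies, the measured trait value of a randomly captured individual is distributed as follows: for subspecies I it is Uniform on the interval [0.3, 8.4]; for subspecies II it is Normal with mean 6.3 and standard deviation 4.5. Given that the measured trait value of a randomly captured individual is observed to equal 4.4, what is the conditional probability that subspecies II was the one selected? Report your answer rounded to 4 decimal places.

Likelihoods f(4.4 | ·): I: 0.123457; II: 0.0810936.
Posterior ∝ prior × likelihood. Numerator for II: 0.47·0.0810936 = 0.038114.
Normalizing constant: 0.53·0.123457 + 0.47·0.0810936 = 0.103546.
P(II | observation) = 0.038114 / 0.103546 = 0.368087.

0.3681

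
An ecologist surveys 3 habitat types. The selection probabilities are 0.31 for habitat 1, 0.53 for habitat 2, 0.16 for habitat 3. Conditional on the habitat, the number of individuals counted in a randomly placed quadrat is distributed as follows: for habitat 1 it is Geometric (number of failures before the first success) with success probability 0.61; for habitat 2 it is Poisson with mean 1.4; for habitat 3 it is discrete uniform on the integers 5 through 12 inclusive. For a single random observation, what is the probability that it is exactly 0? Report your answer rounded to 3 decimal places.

0.320

Conditional on each habitat, P(X = 0): 1: 0.61; 2: 0.246597; 3: 0.
By total probability, P(X = 0) = 0.31·0.61 + 0.53·0.246597 + 0.16·0 = 0.319796.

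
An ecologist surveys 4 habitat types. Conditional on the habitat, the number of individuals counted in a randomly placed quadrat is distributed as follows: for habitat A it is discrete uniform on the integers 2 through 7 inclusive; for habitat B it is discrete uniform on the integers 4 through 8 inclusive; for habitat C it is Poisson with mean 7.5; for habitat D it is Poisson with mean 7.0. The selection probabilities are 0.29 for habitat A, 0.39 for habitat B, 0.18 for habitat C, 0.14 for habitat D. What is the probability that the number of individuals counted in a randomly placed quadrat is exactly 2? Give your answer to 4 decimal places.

Conditional on each habitat, P(X = 2): A: 0.166667; B: 0; C: 0.0155555; D: 0.0223411.
By total probability, P(X = 2) = 0.29·0.166667 + 0.39·0 + 0.18·0.0155555 + 0.14·0.0223411 = 0.0542611.

0.0543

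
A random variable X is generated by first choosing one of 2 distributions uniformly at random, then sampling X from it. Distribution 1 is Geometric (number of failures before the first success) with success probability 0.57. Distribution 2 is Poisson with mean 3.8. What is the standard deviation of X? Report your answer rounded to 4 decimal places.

2.2092

Per component, 1: μ=0.754386, E[X²]=1.89258; 2: μ=3.8, E[X²]=18.24.
E[X] = 0.5·0.754386 + 0.5·3.8 = 2.27719.
E[X²] = 0.5·1.89258 + 0.5·18.24 = 10.0663.
Var(X) = E[X²] − (E[X])² = 10.0663 − 5.18561 = 4.88068.
SD(X) = √4.88068 = 2.20923.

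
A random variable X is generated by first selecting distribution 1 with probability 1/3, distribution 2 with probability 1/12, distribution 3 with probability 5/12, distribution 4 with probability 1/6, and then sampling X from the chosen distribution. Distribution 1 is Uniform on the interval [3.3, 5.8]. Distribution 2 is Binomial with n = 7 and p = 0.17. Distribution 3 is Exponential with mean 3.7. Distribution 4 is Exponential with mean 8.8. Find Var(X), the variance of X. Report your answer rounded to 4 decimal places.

23.1135

Per component, 1: μ=4.55, E[X²]=21.2233; 2: μ=1.19, E[X²]=2.4038; 3: μ=3.7, E[X²]=27.38; 4: μ=8.8, E[X²]=154.88.
E[X] = 0.333333·4.55 + 0.0833333·1.19 + 0.416667·3.7 + 0.166667·8.8 = 4.62417.
E[X²] = 0.333333·21.2233 + 0.0833333·2.4038 + 0.416667·27.38 + 0.166667·154.88 = 44.4964.
Var(X) = E[X²] − (E[X])² = 44.4964 − 21.3829 = 23.1135.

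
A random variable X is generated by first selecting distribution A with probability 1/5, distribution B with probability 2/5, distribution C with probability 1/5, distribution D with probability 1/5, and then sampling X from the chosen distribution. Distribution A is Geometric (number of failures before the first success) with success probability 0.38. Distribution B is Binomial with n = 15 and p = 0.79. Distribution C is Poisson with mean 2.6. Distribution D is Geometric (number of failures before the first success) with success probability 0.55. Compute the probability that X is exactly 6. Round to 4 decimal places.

0.0120

Conditional on each component, P(X = 6): A: 0.0215841; B: 0.000966363; C: 0.0318671; D: 0.00456707.
By total probability, P(X = 6) = 0.2·0.0215841 + 0.4·0.000966363 + 0.2·0.0318671 + 0.2·0.00456707 = 0.0119902.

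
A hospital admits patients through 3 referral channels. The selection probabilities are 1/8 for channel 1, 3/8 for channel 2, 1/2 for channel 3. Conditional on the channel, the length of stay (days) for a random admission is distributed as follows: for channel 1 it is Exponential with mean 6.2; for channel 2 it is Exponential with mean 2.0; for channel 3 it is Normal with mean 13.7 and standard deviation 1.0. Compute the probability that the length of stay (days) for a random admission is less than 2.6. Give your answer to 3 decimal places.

Conditional on each channel, P(X < 2.6): 1: 0.342529; 2: 0.727468; 3: 0.
By total probability, P(X < 2.6) = 0.125·0.342529 + 0.375·0.727468 + 0.5·0 = 0.315617.

0.316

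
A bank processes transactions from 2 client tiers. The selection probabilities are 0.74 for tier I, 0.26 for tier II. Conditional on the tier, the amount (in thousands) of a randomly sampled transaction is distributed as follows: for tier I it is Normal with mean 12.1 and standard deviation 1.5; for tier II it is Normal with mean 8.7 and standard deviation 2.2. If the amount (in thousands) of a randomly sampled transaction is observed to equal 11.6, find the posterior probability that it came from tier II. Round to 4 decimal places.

Likelihoods f(11.6 | ·): I: 0.251589; II: 0.0760627.
Posterior ∝ prior × likelihood. Numerator for II: 0.26·0.0760627 = 0.0197763.
Normalizing constant: 0.74·0.251589 + 0.26·0.0760627 = 0.205952.
P(II | observation) = 0.0197763 / 0.205952 = 0.0960238.

0.0960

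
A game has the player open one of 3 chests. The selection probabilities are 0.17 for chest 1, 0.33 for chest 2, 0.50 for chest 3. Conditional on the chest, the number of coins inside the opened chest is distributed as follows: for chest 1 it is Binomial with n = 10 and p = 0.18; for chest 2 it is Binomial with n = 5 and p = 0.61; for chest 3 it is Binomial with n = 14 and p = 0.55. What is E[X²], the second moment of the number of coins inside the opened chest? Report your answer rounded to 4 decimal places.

For each component E[X²] = Var + (mean)², giving 1: 4.716; 2: 10.492; 3: 62.755.
Overall E[X²] = 0.17·4.716 + 0.33·10.492 + 0.5·62.755 = 35.6416.

35.6416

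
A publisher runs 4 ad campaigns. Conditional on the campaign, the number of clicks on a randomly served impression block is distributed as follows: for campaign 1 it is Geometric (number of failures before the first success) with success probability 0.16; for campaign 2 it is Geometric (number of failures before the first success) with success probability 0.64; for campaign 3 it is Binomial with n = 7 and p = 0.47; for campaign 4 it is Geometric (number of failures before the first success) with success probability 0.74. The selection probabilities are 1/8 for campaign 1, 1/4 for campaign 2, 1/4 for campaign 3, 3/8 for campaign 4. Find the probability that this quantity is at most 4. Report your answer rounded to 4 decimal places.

Conditional on each campaign, P(X ≤ 4): 1: 0.581788; 2: 0.993953; 3: 0.819655; 4: 0.998812.
By total probability, P(X ≤ 4) = 0.125·0.581788 + 0.25·0.993953 + 0.25·0.819655 + 0.375·0.998812 = 0.90068.

0.9007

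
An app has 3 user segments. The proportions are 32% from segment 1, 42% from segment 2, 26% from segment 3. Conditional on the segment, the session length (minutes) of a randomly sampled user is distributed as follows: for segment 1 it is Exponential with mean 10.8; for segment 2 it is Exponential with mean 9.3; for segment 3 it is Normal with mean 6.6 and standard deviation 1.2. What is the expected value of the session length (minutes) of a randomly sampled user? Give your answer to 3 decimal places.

9.078

Component means — 1: 10.8; 2: 9.3; 3: 6.6.
E[X] = 0.32·10.8 + 0.42·9.3 + 0.26·6.6 = 9.078.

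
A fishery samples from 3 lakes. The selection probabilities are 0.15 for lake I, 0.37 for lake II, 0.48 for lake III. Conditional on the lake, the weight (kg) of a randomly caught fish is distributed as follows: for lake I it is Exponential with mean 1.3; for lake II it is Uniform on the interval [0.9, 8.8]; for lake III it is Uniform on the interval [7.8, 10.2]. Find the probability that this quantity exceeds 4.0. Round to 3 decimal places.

Conditional on each lake, P(X > 4.0): I: 0.0461009; II: 0.607595; III: 1.
By total probability, P(X > 4.0) = 0.15·0.0461009 + 0.37·0.607595 + 0.48·1 = 0.711725.

0.712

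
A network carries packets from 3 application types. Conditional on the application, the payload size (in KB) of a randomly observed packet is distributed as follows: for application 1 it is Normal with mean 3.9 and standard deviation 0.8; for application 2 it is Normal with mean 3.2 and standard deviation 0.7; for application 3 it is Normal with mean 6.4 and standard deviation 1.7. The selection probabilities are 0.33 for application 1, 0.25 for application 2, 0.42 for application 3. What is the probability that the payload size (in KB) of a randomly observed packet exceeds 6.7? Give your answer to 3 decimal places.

0.181

Conditional on each application, P(X > 6.7): 1: 0.000232629; 2: 2.86652e-07; 3: 0.429962.
By total probability, P(X > 6.7) = 0.33·0.000232629 + 0.25·2.86652e-07 + 0.42·0.429962 = 0.180661.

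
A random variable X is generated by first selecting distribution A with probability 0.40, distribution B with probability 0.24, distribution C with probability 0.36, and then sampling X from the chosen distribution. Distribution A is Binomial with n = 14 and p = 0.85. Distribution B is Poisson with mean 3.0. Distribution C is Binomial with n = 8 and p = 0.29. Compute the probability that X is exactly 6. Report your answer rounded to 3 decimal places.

Conditional on each component, P(X = 6): A: 0.000290268; B: 0.0504094; C: 0.00839581.
By total probability, P(X = 6) = 0.4·0.000290268 + 0.24·0.0504094 + 0.36·0.00839581 = 0.0152369.

0.015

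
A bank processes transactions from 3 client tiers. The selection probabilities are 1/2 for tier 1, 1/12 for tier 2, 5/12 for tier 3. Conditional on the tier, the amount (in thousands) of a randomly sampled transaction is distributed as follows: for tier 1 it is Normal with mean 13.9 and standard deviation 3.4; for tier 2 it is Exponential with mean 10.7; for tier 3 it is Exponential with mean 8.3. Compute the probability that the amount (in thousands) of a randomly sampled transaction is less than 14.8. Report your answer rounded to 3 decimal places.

0.711

Conditional on each tier, P(X < 14.8): 1: 0.604382; 2: 0.74922; 3: 0.831889.
By total probability, P(X < 14.8) = 0.5·0.604382 + 0.0833333·0.74922 + 0.416667·0.831889 = 0.711246.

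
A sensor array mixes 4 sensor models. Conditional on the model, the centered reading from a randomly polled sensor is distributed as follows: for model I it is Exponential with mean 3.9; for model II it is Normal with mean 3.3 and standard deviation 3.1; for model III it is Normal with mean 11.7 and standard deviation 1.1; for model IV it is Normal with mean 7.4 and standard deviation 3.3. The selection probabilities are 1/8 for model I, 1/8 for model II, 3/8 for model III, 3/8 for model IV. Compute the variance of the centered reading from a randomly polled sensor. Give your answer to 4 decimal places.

Per component, I: μ=3.9, E[X²]=30.42; II: μ=3.3, E[X²]=20.5; III: μ=11.7, E[X²]=138.1; IV: μ=7.4, E[X²]=65.65.
E[X] = 0.125·3.9 + 0.125·3.3 + 0.375·11.7 + 0.375·7.4 = 8.0625.
E[X²] = 0.125·30.42 + 0.125·20.5 + 0.375·138.1 + 0.375·65.65 = 82.7712.
Var(X) = E[X²] − (E[X])² = 82.7712 − 65.0039 = 17.7673.

17.7673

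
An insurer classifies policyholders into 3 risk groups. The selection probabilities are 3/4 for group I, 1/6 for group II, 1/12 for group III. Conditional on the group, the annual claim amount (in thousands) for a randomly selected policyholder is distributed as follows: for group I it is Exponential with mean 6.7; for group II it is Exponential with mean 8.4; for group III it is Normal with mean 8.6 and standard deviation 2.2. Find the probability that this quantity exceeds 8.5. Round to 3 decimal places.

0.315

Conditional on each group, P(X > 8.5): I: 0.281209; II: 0.363526; III: 0.518127.
By total probability, P(X > 8.5) = 0.75·0.281209 + 0.166667·0.363526 + 0.0833333·0.518127 = 0.314672.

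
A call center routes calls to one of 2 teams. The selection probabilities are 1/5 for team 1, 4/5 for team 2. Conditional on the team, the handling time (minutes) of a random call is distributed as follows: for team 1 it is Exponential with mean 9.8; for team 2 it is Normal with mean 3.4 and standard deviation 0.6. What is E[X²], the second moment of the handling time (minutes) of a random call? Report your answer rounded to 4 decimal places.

For each component E[X²] = Var + (mean)², giving 1: 192.08; 2: 11.92.
Overall E[X²] = 0.2·192.08 + 0.8·11.92 = 47.952.

47.9520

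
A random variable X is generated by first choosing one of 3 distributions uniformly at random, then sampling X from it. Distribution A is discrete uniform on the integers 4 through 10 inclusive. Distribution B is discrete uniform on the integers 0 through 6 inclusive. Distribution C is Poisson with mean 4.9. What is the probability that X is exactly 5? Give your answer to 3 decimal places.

Conditional on each component, P(X = 5): A: 0.142857; B: 0.142857; C: 0.17529.
By total probability, P(X = 5) = 0.333333·0.142857 + 0.333333·0.142857 + 0.333333·0.17529 = 0.153668.

0.154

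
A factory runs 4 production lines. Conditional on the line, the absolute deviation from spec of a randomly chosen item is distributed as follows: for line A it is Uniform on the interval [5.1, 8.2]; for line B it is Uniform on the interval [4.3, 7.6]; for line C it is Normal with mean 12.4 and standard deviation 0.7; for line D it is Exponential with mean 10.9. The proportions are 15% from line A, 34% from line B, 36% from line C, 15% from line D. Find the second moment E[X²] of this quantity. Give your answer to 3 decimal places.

For each component E[X²] = Var + (mean)², giving A: 45.0233; B: 36.31; C: 154.25; D: 237.62.
Overall E[X²] = 0.15·45.0233 + 0.34·36.31 + 0.36·154.25 + 0.15·237.62 = 110.272.

110.272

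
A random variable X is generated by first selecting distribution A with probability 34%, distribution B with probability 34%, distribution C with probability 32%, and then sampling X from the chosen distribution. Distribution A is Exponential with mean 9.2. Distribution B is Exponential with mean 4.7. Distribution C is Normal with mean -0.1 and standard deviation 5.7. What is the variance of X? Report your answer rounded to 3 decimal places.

60.943

Per component, A: μ=9.2, E[X²]=169.28; B: μ=4.7, E[X²]=44.18; C: μ=-0.1, E[X²]=32.5.
E[X] = 0.34·9.2 + 0.34·4.7 + 0.32·-0.1 = 4.694.
E[X²] = 0.34·169.28 + 0.34·44.18 + 0.32·32.5 = 82.9764.
Var(X) = E[X²] − (E[X])² = 82.9764 − 22.0336 = 60.9428.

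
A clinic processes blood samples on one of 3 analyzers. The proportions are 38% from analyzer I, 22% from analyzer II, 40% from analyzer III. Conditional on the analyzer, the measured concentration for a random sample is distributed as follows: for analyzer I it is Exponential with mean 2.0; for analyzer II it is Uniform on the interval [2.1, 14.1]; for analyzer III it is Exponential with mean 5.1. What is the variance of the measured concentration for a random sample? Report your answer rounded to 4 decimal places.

Per component, I: μ=2, E[X²]=8; II: μ=8.1, E[X²]=77.61; III: μ=5.1, E[X²]=52.02.
E[X] = 0.38·2 + 0.22·8.1 + 0.4·5.1 = 4.582.
E[X²] = 0.38·8 + 0.22·77.61 + 0.4·52.02 = 40.9222.
Var(X) = E[X²] − (E[X])² = 40.9222 − 20.9947 = 19.9275.

19.9275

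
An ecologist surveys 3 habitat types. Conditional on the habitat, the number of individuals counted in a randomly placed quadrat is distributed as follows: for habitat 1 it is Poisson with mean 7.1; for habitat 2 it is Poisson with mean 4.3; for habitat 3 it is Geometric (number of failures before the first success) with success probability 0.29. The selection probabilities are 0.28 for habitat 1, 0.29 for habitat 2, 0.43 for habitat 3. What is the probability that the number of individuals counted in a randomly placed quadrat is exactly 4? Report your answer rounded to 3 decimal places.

Conditional on each habitat, P(X = 4): 1: 0.0873638; 2: 0.193284; 3: 0.0736939.
By total probability, P(X = 4) = 0.28·0.0873638 + 0.29·0.193284 + 0.43·0.0736939 = 0.112203.

0.112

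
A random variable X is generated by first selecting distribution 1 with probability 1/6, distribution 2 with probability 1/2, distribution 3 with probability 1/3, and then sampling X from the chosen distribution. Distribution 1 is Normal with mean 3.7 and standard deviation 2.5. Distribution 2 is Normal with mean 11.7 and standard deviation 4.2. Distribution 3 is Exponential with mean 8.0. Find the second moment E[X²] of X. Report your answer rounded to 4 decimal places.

For each component E[X²] = Var + (mean)², giving 1: 19.94; 2: 154.53; 3: 128.
Overall E[X²] = 0.166667·19.94 + 0.5·154.53 + 0.333333·128 = 123.255.

123.2550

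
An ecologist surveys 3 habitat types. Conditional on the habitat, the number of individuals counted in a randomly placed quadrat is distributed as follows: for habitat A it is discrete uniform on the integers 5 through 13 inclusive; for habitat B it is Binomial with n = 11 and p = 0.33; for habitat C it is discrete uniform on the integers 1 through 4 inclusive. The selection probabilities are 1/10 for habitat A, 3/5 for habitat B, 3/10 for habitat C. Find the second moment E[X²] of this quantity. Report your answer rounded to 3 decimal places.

For each component E[X²] = Var + (mean)², giving A: 87.6667; B: 15.609; C: 7.5.
Overall E[X²] = 0.1·87.6667 + 0.6·15.609 + 0.3·7.5 = 20.3821.

20.382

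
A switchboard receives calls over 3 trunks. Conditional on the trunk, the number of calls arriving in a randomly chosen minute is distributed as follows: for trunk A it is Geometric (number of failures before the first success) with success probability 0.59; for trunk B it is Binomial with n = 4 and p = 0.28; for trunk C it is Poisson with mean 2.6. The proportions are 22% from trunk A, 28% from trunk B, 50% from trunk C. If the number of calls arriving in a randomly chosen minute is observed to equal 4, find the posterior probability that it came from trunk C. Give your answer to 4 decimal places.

0.9292

Likelihoods P(X=4 | ·): A: 0.016672; B: 0.00614656; C: 0.141422.
Posterior ∝ prior × likelihood. Numerator for C: 0.5·0.141422 = 0.0707109.
Normalizing constant: 0.22·0.016672 + 0.28·0.00614656 + 0.5·0.141422 = 0.0760998.
P(C | observation) = 0.0707109 / 0.0760998 = 0.929187.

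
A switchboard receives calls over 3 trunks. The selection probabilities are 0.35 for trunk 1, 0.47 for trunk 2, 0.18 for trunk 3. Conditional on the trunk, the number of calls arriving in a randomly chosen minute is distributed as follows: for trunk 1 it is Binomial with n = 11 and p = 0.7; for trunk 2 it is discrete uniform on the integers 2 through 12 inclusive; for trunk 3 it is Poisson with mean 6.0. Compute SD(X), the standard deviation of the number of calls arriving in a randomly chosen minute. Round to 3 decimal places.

Per component, 1: μ=7.7, E[X²]=61.6; 2: μ=7, E[X²]=59; 3: μ=6, E[X²]=42.
E[X] = 0.35·7.7 + 0.47·7 + 0.18·6 = 7.065.
E[X²] = 0.35·61.6 + 0.47·59 + 0.18·42 = 56.85.
Var(X) = E[X²] − (E[X])² = 56.85 − 49.9142 = 6.93577.
SD(X) = √6.93577 = 2.63359.

2.634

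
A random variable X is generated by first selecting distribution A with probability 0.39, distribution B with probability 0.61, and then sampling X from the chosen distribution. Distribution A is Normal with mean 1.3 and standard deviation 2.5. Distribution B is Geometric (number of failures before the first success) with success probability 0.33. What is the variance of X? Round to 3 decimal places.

Per component, A: μ=1.3, E[X²]=7.94; B: μ=2.0303, E[X²]=10.2746.
E[X] = 0.39·1.3 + 0.61·2.0303 = 1.74548.
E[X²] = 0.39·7.94 + 0.61·10.2746 = 9.36408.
Var(X) = E[X²] − (E[X])² = 9.36408 − 3.04672 = 6.31737.

6.317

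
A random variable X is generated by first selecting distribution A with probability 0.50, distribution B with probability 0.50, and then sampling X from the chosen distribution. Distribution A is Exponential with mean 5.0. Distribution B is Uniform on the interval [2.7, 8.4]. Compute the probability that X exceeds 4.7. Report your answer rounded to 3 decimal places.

Conditional on each component, P(X > 4.7): A: 0.390628; B: 0.649123.
By total probability, P(X > 4.7) = 0.5·0.390628 + 0.5·0.649123 = 0.519875.

0.520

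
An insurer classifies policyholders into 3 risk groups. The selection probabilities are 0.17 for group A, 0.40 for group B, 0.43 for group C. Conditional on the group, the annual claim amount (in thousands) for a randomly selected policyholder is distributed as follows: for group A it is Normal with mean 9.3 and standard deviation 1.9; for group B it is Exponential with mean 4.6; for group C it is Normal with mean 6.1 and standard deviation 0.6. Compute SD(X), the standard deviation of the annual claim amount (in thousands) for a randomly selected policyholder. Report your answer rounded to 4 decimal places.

3.4453

Per component, A: μ=9.3, E[X²]=90.1; B: μ=4.6, E[X²]=42.32; C: μ=6.1, E[X²]=37.57.
E[X] = 0.17·9.3 + 0.4·4.6 + 0.43·6.1 = 6.044.
E[X²] = 0.17·90.1 + 0.4·42.32 + 0.43·37.57 = 48.4001.
Var(X) = E[X²] − (E[X])² = 48.4001 − 36.5299 = 11.8702.
SD(X) = √11.8702 = 3.44531.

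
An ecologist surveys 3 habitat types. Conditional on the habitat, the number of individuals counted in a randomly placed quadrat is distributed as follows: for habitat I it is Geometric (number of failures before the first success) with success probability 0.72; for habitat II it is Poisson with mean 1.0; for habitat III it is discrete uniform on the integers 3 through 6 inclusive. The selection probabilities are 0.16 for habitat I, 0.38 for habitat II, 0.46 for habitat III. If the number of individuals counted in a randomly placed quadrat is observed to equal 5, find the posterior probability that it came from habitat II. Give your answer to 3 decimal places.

Likelihoods P(X=5 | ·): I: 0.00123915; II: 0.00306566; III: 0.25.
Posterior ∝ prior × likelihood. Numerator for II: 0.38·0.00306566 = 0.00116495.
Normalizing constant: 0.16·0.00123915 + 0.38·0.00306566 + 0.46·0.25 = 0.116363.
P(II | observation) = 0.00116495 / 0.116363 = 0.0100113.

0.010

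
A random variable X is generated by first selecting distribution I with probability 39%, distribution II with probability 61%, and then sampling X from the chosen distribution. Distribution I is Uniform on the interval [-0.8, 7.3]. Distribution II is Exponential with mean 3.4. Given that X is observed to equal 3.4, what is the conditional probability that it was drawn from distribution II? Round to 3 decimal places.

0.578

Likelihoods f(3.4 | ·): I: 0.123457; II: 0.1082.
Posterior ∝ prior × likelihood. Numerator for II: 0.61·0.1082 = 0.0660019.
Normalizing constant: 0.39·0.123457 + 0.61·0.1082 = 0.11415.
P(II | observation) = 0.0660019 / 0.11415 = 0.578203.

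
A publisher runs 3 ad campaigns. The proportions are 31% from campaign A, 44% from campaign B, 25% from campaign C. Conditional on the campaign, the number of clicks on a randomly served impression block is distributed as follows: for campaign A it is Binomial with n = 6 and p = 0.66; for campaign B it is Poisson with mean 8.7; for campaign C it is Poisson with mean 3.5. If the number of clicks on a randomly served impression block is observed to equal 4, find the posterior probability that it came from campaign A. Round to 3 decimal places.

Likelihoods P(X=4 | ·): A: 0.329022; B: 0.0397653; C: 0.188812.
Posterior ∝ prior × likelihood. Numerator for A: 0.31·0.329022 = 0.101997.
Normalizing constant: 0.31·0.329022 + 0.44·0.0397653 + 0.25·0.188812 = 0.166697.
P(A | observation) = 0.101997 / 0.166697 = 0.611871.

0.612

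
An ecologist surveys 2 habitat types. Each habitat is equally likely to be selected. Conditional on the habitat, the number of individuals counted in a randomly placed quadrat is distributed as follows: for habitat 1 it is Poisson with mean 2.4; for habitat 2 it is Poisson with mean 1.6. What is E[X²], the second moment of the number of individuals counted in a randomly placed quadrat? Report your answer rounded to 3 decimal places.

For each component E[X²] = Var + (mean)², giving 1: 8.16; 2: 4.16.
Overall E[X²] = 0.5·8.16 + 0.5·4.16 = 6.16.

6.160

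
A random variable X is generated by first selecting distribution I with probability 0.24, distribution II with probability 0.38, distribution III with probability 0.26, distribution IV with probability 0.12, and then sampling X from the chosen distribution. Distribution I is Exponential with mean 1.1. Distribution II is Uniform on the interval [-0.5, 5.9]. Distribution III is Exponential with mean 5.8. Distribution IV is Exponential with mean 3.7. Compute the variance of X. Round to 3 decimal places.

14.916

Per component, I: μ=1.1, E[X²]=2.42; II: μ=2.7, E[X²]=10.7033; III: μ=5.8, E[X²]=67.28; IV: μ=3.7, E[X²]=27.38.
E[X] = 0.24·1.1 + 0.38·2.7 + 0.26·5.8 + 0.12·3.7 = 3.242.
E[X²] = 0.24·2.42 + 0.38·10.7033 + 0.26·67.28 + 0.12·27.38 = 25.4265.
Var(X) = E[X²] − (E[X])² = 25.4265 − 10.5106 = 14.9159.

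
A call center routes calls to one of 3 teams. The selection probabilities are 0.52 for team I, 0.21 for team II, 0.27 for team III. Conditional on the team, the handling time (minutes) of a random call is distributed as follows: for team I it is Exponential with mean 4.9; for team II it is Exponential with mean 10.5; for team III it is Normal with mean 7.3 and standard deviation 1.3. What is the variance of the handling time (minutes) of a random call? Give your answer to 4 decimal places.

Per component, I: μ=4.9, E[X²]=48.02; II: μ=10.5, E[X²]=220.5; III: μ=7.3, E[X²]=54.98.
E[X] = 0.52·4.9 + 0.21·10.5 + 0.27·7.3 = 6.724.
E[X²] = 0.52·48.02 + 0.21·220.5 + 0.27·54.98 = 86.12.
Var(X) = E[X²] − (E[X])² = 86.12 − 45.2122 = 40.9078.

40.9078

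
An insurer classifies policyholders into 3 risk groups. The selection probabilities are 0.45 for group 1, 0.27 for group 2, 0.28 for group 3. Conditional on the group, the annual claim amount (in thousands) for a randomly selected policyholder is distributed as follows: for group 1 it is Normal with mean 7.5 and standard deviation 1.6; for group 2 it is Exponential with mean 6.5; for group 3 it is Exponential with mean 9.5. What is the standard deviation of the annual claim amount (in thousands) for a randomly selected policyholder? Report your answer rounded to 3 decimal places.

6.256

Per component, 1: μ=7.5, E[X²]=58.81; 2: μ=6.5, E[X²]=84.5; 3: μ=9.5, E[X²]=180.5.
E[X] = 0.45·7.5 + 0.27·6.5 + 0.28·9.5 = 7.79.
E[X²] = 0.45·58.81 + 0.27·84.5 + 0.28·180.5 = 99.8195.
Var(X) = E[X²] − (E[X])² = 99.8195 − 60.6841 = 39.1354.
SD(X) = √39.1354 = 6.25583.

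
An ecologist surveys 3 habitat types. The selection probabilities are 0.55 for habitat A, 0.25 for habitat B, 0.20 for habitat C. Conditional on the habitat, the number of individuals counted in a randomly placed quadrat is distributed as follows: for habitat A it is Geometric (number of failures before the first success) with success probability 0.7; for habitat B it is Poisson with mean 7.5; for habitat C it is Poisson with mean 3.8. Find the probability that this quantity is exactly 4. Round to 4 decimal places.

Conditional on each habitat, P(X = 4): A: 0.00567; B: 0.0729164; C: 0.194359.
By total probability, P(X = 4) = 0.55·0.00567 + 0.25·0.0729164 + 0.2·0.194359 = 0.0602194.

0.0602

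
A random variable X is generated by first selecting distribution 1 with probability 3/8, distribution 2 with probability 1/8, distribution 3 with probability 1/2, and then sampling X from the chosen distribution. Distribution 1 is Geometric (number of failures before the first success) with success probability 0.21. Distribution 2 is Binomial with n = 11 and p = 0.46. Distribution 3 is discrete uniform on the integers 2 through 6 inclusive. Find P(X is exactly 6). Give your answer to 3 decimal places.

Conditional on each component, P(X = 6): 1: 0.0510484; 2: 0.200982; 3: 0.2.
By total probability, P(X = 6) = 0.375·0.0510484 + 0.125·0.200982 + 0.5·0.2 = 0.144266.

0.144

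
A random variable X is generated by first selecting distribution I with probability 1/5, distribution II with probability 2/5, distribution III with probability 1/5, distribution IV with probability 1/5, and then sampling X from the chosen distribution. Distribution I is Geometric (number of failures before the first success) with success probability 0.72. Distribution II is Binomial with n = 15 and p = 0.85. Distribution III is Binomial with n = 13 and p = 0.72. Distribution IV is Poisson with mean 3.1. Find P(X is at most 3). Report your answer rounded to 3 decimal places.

Conditional on each component, P(X ≤ 3): I: 0.993853; II: 3.77687e-08; III: 0.00035196; IV: 0.62484.
By total probability, P(X ≤ 3) = 0.2·0.993853 + 0.4·3.77687e-08 + 0.2·0.00035196 + 0.2·0.62484 = 0.323809.

0.324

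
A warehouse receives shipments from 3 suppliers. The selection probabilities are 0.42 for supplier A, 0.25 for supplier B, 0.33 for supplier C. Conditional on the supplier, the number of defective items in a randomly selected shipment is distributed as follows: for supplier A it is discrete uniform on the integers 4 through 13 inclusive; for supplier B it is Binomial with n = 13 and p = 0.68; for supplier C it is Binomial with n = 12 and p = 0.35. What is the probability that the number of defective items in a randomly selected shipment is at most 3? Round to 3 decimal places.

0.115

Conditional on each supplier, P(X ≤ 3): A: 0; B: 0.001153; C: 0.346653.
By total probability, P(X ≤ 3) = 0.42·0 + 0.25·0.001153 + 0.33·0.346653 = 0.114684.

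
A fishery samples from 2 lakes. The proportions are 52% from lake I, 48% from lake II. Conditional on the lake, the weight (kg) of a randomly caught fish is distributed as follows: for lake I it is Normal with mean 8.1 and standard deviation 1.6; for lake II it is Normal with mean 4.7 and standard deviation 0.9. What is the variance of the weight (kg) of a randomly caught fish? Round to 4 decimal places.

Per component, I: μ=8.1, E[X²]=68.17; II: μ=4.7, E[X²]=22.9.
E[X] = 0.52·8.1 + 0.48·4.7 = 6.468.
E[X²] = 0.52·68.17 + 0.48·22.9 = 46.4404.
Var(X) = E[X²] − (E[X])² = 46.4404 − 41.835 = 4.60538.

4.6054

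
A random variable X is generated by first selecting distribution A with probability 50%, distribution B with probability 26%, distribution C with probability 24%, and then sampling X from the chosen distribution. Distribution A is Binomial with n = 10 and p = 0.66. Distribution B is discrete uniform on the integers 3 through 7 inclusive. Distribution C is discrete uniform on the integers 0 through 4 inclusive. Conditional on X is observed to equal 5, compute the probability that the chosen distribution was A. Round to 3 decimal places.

Likelihoods P(X=5 | ·): A: 0.143389; B: 0.2; C: 0.
Posterior ∝ prior × likelihood. Numerator for A: 0.5·0.143389 = 0.0716943.
Normalizing constant: 0.5·0.143389 + 0.26·0.2 + 0.24·0 = 0.123694.
P(A | observation) = 0.0716943 / 0.123694 = 0.579609.

0.580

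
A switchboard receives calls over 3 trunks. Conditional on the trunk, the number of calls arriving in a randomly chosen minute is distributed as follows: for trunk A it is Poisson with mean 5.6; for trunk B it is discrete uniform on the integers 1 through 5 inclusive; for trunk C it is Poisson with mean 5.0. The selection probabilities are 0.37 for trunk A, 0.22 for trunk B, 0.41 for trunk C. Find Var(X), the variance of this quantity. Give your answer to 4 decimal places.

Per component, A: μ=5.6, E[X²]=36.96; B: μ=3, E[X²]=11; C: μ=5, E[X²]=30.
E[X] = 0.37·5.6 + 0.22·3 + 0.41·5 = 4.782.
E[X²] = 0.37·36.96 + 0.22·11 + 0.41·30 = 28.3952.
Var(X) = E[X²] − (E[X])² = 28.3952 − 22.8675 = 5.52768.

5.5277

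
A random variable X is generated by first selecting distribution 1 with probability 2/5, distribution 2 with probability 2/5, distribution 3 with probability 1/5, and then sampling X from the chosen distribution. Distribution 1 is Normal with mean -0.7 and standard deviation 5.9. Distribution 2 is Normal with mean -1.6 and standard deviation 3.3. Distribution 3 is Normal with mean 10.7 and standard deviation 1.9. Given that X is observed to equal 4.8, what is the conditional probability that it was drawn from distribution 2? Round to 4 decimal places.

0.2923

Likelihoods f(4.8 | ·): 1: 0.0437881; 2: 0.0184353; 3: 0.00169153.
Posterior ∝ prior × likelihood. Numerator for 2: 0.4·0.0184353 = 0.00737414.
Normalizing constant: 0.4·0.0437881 + 0.4·0.0184353 + 0.2·0.00169153 = 0.0252277.
P(2 | observation) = 0.00737414 / 0.0252277 = 0.292303.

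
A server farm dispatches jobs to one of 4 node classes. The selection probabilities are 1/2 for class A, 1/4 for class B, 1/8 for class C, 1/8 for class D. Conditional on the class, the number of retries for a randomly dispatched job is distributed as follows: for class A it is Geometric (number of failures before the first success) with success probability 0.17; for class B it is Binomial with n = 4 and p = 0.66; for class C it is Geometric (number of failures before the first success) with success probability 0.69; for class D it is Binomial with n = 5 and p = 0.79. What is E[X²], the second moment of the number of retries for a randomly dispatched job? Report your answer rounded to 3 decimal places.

30.406

For each component E[X²] = Var + (mean)², giving A: 52.5571; B: 7.8672; C: 0.852972; D: 16.432.
Overall E[X²] = 0.5·52.5571 + 0.25·7.8672 + 0.125·0.852972 + 0.125·16.432 = 30.406.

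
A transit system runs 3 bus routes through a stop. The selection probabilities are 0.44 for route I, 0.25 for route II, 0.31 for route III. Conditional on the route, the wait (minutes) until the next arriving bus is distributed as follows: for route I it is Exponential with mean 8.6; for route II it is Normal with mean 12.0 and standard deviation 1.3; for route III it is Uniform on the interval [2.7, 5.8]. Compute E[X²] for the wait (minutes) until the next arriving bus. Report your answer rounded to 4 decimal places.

For each component E[X²] = Var + (mean)², giving I: 147.92; II: 145.69; III: 18.8633.
Overall E[X²] = 0.44·147.92 + 0.25·145.69 + 0.31·18.8633 = 107.355.

107.3549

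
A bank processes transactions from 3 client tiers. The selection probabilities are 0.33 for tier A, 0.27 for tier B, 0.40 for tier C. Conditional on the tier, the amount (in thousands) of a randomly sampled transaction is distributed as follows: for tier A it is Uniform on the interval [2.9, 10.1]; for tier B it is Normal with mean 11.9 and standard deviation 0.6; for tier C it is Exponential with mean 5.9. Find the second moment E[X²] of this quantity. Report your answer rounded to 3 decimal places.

For each component E[X²] = Var + (mean)², giving A: 46.57; B: 141.97; C: 69.62.
Overall E[X²] = 0.33·46.57 + 0.27·141.97 + 0.4·69.62 = 81.548.

81.548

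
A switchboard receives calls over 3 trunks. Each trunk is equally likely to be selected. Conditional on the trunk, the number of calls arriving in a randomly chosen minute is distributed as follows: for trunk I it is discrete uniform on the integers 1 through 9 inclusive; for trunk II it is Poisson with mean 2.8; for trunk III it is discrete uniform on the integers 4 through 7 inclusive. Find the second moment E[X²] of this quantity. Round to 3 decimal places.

24.602

For each component E[X²] = Var + (mean)², giving I: 31.6667; II: 10.64; III: 31.5.
Overall E[X²] = 0.333333·31.6667 + 0.333333·10.64 + 0.333333·31.5 = 24.6022.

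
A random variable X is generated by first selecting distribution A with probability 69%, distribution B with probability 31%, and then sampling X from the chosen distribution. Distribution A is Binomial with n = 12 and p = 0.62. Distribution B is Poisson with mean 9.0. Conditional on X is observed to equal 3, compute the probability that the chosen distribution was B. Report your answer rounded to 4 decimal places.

0.4375

Likelihoods P(X=3 | ·): A: 0.00866264; B: 0.0149943.
Posterior ∝ prior × likelihood. Numerator for B: 0.31·0.0149943 = 0.00464823.
Normalizing constant: 0.69·0.00866264 + 0.31·0.0149943 = 0.0106254.
P(B | observation) = 0.00464823 / 0.0106254 = 0.437462.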